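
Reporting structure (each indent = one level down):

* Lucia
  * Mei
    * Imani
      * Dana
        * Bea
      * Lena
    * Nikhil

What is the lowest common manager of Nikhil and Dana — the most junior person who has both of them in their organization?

Mei

Nikhil's chain of managers is Mei, Lucia. Dana's chain of managers is Imani, Mei, Lucia. The first manager that appears in both chains is Mei.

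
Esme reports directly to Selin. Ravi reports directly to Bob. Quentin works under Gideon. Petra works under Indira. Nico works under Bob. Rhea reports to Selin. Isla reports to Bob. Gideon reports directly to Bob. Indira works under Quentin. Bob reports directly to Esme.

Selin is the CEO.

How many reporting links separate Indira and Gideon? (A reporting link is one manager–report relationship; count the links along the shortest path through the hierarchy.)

Indira is in Gideon's organization: the chain from Indira up to Gideon is Indira → Quentin → Gideon, which is 2 links.

2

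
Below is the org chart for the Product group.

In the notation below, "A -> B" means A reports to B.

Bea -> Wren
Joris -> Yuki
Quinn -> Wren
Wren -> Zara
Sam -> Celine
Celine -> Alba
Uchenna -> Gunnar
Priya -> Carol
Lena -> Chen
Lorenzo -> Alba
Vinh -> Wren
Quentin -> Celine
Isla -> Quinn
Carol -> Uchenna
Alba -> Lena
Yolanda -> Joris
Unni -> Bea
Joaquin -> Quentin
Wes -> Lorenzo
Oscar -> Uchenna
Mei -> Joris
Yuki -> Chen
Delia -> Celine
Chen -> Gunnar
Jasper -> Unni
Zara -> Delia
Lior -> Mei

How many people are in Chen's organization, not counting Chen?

Chen directly manages Yuki, Lena. Under Yuki: Joris, Mei, Lior, Yolanda (4). Under Lena: Alba, Lorenzo, Wes, Celine, Delia, Zara, Wren, Vinh, Bea, Unni, Jasper, Quinn, Isla, Sam, Quentin, Joaquin (16). So Chen's organization is 2 direct reports plus everyone under them: 5 + 17 = 22.

22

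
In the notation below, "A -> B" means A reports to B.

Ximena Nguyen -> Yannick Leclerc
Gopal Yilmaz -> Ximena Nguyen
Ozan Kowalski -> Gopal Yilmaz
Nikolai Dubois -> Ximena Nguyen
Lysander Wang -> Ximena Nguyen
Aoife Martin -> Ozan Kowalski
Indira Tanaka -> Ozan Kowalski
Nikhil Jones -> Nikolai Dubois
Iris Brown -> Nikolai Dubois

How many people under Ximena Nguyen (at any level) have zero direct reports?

The people in Ximena Nguyen's organization with no one reporting to them are Lysander Wang, Iris Brown, Nikhil Jones, Indira Tanaka, Aoife Martin. That is 5.

5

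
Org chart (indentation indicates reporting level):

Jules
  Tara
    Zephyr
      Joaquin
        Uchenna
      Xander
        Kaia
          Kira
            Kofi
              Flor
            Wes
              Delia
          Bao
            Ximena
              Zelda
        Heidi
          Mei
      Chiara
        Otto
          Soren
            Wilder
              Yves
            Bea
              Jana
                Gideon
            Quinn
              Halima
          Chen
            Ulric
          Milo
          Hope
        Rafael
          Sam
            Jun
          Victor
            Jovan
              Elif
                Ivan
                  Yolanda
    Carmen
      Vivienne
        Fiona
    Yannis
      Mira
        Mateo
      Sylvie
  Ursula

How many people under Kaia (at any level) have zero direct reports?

3

The people in Kaia's organization with no one reporting to them are Zelda, Delia, Flor. That is 3.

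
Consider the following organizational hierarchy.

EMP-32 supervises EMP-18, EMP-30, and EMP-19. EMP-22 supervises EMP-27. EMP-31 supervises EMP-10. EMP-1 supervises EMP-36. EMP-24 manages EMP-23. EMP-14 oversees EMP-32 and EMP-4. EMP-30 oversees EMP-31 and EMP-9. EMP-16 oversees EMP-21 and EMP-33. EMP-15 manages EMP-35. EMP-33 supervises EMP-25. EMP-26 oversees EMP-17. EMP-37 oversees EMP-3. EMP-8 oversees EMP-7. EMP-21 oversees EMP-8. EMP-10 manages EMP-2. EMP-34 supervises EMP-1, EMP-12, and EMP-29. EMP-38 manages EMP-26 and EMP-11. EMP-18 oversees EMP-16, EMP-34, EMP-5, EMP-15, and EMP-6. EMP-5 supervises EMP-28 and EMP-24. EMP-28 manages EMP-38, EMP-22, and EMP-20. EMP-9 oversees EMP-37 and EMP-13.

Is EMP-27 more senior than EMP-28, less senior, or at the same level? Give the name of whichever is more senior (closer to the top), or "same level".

EMP-28

EMP-27 is 6 levels below EMP-14; EMP-28 is 4. EMP-28 is higher.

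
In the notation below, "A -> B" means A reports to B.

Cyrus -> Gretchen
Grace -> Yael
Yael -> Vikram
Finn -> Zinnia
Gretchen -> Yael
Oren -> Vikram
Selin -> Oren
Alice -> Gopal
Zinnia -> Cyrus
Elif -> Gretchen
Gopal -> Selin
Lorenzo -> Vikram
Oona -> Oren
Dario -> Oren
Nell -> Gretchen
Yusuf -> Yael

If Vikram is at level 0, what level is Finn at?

5

Chain from Finn up to Vikram: Finn → Zinnia → Cyrus → Gretchen → Yael → Vikram. That is 5 steps up, so Finn is 5 levels below Vikram.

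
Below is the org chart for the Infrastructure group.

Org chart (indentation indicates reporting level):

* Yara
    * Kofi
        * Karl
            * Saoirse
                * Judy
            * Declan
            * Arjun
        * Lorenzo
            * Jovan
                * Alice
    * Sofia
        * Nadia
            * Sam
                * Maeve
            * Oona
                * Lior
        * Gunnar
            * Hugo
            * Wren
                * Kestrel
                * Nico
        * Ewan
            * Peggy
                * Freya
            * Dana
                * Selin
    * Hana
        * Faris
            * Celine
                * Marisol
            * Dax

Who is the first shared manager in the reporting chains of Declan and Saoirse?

Karl

Declan's chain of managers is Karl, Kofi, Yara. Saoirse's chain of managers is Karl, Kofi, Yara. The first manager that appears in both chains is Karl.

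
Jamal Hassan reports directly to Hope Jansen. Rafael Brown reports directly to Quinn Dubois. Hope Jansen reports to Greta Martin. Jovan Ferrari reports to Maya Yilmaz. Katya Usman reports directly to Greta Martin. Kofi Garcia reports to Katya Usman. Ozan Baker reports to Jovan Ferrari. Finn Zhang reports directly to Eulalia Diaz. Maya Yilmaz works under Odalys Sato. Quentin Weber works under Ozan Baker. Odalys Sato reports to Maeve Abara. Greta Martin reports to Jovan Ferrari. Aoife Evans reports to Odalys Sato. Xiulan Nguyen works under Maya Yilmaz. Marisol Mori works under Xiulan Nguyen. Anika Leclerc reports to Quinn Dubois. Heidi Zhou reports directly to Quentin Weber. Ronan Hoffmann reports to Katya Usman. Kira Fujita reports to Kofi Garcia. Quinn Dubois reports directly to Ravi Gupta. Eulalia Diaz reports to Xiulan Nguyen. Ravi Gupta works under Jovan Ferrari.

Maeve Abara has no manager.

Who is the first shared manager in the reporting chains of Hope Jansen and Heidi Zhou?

Jovan Ferrari

Hope Jansen's chain of managers is Greta Martin, Jovan Ferrari, Maya Yilmaz, Odalys Sato, Maeve Abara. Heidi Zhou's chain of managers is Quentin Weber, Ozan Baker, Jovan Ferrari, Maya Yilmaz, Odalys Sato, Maeve Abara. The first manager that appears in both chains is Jovan Ferrari.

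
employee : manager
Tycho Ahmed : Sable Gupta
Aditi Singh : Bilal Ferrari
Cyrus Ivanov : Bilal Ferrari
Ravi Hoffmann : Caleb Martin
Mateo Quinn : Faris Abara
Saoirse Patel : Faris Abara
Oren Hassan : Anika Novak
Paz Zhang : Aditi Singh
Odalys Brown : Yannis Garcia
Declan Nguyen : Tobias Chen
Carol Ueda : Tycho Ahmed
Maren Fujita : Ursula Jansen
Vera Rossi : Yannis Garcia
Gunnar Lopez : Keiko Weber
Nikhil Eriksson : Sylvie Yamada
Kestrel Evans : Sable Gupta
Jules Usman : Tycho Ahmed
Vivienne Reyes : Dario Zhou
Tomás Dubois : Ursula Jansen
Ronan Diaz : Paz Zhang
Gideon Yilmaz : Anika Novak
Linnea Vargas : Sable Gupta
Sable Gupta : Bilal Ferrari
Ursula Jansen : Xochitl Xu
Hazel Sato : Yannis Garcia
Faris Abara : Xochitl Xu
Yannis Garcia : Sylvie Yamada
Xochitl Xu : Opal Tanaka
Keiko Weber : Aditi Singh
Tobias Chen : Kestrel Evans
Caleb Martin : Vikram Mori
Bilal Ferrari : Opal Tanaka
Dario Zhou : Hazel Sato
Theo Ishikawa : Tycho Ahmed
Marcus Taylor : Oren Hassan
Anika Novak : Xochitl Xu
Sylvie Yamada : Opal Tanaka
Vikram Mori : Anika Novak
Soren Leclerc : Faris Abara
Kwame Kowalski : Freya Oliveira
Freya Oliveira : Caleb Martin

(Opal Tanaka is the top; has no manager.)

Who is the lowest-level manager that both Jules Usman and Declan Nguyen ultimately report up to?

Jules Usman's chain of managers is Tycho Ahmed, Sable Gupta, Bilal Ferrari, Opal Tanaka. Declan Nguyen's chain of managers is Tobias Chen, Kestrel Evans, Sable Gupta, Bilal Ferrari, Opal Tanaka. The first manager that appears in both chains is Sable Gupta.

Sable Gupta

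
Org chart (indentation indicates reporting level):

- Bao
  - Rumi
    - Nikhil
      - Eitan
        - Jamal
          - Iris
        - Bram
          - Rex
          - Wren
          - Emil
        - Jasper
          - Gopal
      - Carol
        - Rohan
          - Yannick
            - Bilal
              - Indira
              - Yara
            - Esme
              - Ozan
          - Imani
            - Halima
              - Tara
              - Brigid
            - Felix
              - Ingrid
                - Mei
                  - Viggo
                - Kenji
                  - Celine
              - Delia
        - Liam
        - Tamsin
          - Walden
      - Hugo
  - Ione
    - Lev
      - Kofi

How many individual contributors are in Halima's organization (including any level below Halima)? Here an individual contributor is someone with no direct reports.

The people in Halima's organization with no one reporting to them are Brigid, Tara. That is 2.

2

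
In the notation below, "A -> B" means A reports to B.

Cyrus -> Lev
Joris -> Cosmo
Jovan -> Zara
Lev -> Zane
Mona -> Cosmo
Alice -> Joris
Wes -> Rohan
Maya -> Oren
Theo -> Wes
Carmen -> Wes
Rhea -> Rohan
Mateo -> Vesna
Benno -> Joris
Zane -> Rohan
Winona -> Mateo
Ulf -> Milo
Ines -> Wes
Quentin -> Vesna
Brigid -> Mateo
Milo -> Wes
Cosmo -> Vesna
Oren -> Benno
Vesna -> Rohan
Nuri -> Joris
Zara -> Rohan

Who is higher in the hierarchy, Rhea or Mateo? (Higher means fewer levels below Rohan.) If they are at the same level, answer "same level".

Rhea is 1 level below Rohan; Mateo is 2. Rhea is higher.

Rhea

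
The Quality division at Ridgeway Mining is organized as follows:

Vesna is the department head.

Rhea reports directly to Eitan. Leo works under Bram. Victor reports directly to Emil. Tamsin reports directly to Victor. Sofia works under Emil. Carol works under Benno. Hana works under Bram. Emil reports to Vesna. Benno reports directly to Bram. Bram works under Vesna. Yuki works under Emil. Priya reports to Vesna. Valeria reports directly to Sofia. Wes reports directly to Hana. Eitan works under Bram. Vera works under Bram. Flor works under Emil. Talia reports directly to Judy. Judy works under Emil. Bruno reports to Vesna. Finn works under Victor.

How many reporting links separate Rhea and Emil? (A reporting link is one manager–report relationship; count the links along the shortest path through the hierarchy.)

4

Rhea is 3 levels below Vesna, and Emil is 1 level below Vesna (their lowest common manager). The shortest path runs up from Rhea to Vesna and back down to Emil: 3 + 1 = 4 links.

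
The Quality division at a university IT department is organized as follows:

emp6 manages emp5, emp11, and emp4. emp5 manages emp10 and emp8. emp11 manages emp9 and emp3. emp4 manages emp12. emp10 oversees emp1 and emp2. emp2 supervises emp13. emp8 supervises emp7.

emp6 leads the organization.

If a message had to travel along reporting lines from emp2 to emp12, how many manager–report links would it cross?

emp2 is 3 levels below emp6, and emp12 is 2 levels below emp6 (their lowest common manager). The shortest path runs up from emp2 to emp6 and back down to emp12: 3 + 2 = 5 links.

5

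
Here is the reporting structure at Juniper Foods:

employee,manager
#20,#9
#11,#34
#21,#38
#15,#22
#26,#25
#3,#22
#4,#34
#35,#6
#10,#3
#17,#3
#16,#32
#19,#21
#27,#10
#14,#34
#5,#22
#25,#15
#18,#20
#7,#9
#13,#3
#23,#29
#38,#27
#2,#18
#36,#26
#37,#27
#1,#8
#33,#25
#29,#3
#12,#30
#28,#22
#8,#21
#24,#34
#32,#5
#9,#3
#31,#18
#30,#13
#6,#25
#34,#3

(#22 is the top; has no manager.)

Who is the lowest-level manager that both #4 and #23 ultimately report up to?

#4's chain of managers is #34, #3, #22. #23's chain of managers is #29, #3, #22. The first manager that appears in both chains is #3.

#3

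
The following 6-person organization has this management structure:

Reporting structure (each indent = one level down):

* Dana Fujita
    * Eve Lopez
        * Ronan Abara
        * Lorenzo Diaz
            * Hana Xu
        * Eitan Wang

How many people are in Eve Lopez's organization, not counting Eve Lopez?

Eve Lopez directly manages Ronan Abara, Lorenzo Diaz, Eitan Wang. Ronan Abara has no reports. Under Lorenzo Diaz: Hana Xu (1). Eitan Wang has no reports. So Eve Lopez's organization is 3 direct reports plus everyone under them: 1 + 2 + 1 = 4.

4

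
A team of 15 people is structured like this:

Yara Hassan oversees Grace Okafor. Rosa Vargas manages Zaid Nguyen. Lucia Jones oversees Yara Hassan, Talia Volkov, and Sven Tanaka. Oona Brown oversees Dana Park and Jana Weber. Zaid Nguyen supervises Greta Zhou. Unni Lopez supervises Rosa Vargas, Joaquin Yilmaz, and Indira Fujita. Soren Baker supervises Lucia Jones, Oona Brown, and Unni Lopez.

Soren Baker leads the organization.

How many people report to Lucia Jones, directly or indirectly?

4

Lucia Jones directly manages Yara Hassan, Talia Volkov, Sven Tanaka. Under Yara Hassan: Grace Okafor (1). Talia Volkov has no reports. Sven Tanaka has no reports. So Lucia Jones's organization is 3 direct reports plus everyone under them: 2 + 1 + 1 = 4.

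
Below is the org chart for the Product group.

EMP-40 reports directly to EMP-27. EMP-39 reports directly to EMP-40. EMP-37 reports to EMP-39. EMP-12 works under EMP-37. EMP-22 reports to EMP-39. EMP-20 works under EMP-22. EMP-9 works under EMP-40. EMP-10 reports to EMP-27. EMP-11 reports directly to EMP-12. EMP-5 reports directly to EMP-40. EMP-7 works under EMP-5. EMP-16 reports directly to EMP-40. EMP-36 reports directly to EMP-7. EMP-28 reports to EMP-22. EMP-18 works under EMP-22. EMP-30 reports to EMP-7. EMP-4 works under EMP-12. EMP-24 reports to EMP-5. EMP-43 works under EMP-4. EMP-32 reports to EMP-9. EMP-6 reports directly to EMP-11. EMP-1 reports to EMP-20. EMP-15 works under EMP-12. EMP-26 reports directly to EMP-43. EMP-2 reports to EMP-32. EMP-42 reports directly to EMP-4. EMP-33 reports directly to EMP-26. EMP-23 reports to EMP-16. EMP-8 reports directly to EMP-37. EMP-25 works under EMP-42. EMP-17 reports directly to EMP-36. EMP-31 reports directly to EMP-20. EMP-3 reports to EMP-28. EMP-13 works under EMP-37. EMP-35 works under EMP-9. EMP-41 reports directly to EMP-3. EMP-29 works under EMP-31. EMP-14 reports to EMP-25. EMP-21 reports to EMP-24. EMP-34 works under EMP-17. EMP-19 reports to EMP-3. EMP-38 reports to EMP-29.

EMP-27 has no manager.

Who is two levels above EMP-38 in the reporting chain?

EMP-38 reports to EMP-29, and EMP-29 reports to EMP-31. So EMP-38's skip-level manager is EMP-31.

EMP-31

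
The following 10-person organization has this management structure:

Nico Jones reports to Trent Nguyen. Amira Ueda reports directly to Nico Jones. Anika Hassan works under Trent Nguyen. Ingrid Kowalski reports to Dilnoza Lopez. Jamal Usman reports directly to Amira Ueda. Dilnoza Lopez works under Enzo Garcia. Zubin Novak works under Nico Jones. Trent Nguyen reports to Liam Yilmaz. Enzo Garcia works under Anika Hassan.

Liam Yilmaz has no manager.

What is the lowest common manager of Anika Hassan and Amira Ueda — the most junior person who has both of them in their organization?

Trent Nguyen

Anika Hassan's chain of managers is Trent Nguyen, Liam Yilmaz. Amira Ueda's chain of managers is Nico Jones, Trent Nguyen, Liam Yilmaz. The first manager that appears in both chains is Trent Nguyen.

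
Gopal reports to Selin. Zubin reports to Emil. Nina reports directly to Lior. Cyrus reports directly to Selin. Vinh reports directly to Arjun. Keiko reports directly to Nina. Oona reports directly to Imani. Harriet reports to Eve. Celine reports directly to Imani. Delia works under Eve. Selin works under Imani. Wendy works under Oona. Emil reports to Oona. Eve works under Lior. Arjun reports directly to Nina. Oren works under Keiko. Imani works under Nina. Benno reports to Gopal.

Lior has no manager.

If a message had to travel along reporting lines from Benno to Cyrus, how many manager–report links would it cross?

3

Benno is 2 levels below Selin, and Cyrus is 1 level below Selin (their lowest common manager). The shortest path runs up from Benno to Selin and back down to Cyrus: 2 + 1 = 3 links.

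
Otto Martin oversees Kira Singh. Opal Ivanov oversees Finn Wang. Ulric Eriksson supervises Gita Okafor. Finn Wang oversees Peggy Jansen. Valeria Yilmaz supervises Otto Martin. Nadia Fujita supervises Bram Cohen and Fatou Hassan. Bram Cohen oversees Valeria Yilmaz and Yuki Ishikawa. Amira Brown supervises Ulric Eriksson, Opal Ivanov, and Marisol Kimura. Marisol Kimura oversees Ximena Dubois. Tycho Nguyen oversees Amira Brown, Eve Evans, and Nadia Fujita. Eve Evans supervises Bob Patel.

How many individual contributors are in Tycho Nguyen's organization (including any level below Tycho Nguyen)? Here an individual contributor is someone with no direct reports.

The people in Tycho Nguyen's organization with no one reporting to them are Fatou Hassan, Yuki Ishikawa, Kira Singh, Bob Patel, Ximena Dubois, Peggy Jansen, Gita Okafor. That is 7.

7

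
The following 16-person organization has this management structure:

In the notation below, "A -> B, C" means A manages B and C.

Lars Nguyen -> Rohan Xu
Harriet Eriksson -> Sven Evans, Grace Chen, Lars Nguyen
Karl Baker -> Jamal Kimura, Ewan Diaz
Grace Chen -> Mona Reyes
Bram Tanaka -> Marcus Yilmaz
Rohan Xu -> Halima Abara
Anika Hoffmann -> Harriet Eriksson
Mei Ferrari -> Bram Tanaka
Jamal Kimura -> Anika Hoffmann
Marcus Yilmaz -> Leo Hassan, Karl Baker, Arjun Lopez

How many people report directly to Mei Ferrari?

Mei Ferrari directly manages Bram Tanaka. That is 1 direct report.

1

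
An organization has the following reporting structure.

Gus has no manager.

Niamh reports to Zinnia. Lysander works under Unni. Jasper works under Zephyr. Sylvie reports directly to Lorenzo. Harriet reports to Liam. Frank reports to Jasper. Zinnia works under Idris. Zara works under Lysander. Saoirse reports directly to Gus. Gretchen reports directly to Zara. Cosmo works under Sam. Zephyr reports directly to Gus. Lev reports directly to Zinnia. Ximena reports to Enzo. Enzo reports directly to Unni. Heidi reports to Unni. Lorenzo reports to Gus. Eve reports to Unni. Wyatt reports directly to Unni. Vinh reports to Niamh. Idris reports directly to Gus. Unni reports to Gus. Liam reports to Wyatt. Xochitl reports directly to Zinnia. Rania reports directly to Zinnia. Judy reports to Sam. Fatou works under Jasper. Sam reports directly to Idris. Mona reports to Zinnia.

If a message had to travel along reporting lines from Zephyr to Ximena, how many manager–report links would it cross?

Zephyr is 1 level below Gus, and Ximena is 3 levels below Gus (their lowest common manager). The shortest path runs up from Zephyr to Gus and back down to Ximena: 1 + 3 = 4 links.

4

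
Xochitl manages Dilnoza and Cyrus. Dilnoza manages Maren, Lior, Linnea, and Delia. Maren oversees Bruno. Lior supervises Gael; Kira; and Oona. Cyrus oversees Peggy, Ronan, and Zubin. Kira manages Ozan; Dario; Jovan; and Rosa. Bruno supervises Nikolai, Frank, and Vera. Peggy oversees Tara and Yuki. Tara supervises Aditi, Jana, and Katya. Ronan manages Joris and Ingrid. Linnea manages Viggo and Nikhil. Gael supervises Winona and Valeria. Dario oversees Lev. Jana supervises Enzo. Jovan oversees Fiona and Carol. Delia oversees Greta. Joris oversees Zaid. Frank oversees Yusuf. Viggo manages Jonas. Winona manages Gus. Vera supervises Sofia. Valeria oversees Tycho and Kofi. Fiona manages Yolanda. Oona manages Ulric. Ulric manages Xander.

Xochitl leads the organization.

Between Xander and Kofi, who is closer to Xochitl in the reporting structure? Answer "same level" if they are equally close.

same level

Both Xander and Kofi are 5 levels below Xochitl.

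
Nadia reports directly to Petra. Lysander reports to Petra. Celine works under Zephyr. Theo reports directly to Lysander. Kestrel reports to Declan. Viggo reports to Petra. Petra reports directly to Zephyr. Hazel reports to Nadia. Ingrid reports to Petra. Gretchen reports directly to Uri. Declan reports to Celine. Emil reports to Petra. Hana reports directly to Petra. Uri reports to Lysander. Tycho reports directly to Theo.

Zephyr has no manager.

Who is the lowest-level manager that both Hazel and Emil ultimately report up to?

Petra

Hazel's chain of managers is Nadia, Petra, Zephyr. Emil's chain of managers is Petra, Zephyr. The first manager that appears in both chains is Petra.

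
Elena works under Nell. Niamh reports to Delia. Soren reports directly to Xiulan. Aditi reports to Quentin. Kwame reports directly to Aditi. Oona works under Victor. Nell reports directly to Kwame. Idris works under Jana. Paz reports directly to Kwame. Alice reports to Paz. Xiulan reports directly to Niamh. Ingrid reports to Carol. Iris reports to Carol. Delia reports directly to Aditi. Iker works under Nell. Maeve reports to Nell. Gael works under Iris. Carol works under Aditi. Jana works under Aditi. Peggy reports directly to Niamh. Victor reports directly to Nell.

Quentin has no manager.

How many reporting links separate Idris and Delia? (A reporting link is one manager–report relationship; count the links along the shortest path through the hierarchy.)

Idris is 2 levels below Aditi, and Delia is 1 level below Aditi (their lowest common manager). The shortest path runs up from Idris to Aditi and back down to Delia: 2 + 1 = 3 links.

3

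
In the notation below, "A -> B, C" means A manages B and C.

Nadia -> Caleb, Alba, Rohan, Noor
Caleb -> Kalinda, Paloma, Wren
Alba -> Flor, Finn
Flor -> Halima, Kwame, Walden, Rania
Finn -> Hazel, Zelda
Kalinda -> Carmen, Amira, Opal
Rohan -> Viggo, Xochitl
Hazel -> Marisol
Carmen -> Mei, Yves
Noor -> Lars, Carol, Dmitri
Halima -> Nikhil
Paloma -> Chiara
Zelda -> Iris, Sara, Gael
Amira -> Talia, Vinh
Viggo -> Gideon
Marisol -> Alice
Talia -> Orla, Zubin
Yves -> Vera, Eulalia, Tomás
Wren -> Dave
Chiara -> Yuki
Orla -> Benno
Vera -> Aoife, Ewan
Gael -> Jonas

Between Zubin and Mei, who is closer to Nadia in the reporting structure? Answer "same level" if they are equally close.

Zubin is 5 levels below Nadia; Mei is 4. Mei is higher.

Mei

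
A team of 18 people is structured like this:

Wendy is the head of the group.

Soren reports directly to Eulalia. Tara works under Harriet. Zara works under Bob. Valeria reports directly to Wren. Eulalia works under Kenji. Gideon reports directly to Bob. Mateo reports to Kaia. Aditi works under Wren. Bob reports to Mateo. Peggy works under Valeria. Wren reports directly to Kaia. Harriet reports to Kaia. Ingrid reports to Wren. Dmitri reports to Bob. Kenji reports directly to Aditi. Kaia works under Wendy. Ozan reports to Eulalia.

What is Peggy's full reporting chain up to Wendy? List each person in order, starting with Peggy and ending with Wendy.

Peggy reports to Valeria. Valeria reports to Wren. Wren reports to Kaia. Kaia reports to Wendy. Wendy is at the top.

Peggy -> Valeria -> Wren -> Kaia -> Wendy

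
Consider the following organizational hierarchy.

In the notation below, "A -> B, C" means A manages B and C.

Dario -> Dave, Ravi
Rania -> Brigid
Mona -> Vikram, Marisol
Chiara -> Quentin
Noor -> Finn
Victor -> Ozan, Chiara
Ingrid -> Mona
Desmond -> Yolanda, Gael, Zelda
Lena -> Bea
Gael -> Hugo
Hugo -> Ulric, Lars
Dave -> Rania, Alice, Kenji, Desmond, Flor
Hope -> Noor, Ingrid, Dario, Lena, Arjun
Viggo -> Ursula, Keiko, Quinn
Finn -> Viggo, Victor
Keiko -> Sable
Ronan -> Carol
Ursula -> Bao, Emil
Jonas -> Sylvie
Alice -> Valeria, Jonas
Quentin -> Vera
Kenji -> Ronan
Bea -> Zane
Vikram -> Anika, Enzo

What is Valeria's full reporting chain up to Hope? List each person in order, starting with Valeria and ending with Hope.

Valeria -> Alice -> Dave -> Dario -> Hope

Valeria reports to Alice. Alice reports to Dave. Dave reports to Dario. Dario reports to Hope. Hope is at the top.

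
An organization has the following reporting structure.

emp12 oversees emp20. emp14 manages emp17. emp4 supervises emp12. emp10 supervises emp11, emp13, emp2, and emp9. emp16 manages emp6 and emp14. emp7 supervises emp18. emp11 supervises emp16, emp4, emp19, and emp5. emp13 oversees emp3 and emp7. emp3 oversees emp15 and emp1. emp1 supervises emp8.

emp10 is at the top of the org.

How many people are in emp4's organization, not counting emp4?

2

emp4 directly manages emp12. Under emp12: emp20 (1). That's 2 in total.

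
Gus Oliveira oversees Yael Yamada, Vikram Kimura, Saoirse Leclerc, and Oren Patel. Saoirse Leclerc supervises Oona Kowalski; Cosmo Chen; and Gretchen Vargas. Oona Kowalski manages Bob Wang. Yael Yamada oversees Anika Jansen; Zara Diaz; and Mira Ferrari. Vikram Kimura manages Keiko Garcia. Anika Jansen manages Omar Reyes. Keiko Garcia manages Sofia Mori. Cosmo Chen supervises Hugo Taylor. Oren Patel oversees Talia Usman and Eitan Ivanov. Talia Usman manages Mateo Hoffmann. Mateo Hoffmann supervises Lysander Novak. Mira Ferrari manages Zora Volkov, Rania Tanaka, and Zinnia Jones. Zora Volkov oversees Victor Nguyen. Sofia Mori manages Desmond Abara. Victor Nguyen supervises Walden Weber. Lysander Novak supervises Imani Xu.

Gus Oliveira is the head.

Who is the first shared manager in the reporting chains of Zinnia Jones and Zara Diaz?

Zinnia Jones's chain of managers is Mira Ferrari, Yael Yamada, Gus Oliveira. Zara Diaz's chain of managers is Yael Yamada, Gus Oliveira. The first manager that appears in both chains is Yael Yamada.

Yael Yamada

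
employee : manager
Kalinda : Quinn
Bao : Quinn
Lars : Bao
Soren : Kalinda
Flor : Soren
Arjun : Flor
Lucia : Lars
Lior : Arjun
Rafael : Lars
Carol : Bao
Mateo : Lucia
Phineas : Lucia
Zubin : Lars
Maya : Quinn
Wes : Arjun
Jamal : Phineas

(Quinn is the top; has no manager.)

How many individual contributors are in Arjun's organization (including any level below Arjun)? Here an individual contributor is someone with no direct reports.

The people in Arjun's organization with no one reporting to them are Wes, Lior. That is 2.

2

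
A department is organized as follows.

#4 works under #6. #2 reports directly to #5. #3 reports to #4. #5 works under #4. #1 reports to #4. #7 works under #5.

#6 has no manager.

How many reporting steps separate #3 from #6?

Chain from #3 up to #6: #3 → #4 → #6. That is 2 steps up, so #3 is 2 levels below #6.

2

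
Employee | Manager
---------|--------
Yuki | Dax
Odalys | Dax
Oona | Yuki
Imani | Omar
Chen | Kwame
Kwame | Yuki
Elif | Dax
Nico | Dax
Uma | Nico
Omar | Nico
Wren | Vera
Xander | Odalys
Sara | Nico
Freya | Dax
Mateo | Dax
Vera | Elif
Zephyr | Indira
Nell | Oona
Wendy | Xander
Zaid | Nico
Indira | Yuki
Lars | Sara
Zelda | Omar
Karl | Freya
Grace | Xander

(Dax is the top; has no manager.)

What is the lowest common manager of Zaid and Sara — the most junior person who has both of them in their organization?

Nico

Zaid's chain of managers is Nico, Dax. Sara's chain of managers is Nico, Dax. The first manager that appears in both chains is Nico.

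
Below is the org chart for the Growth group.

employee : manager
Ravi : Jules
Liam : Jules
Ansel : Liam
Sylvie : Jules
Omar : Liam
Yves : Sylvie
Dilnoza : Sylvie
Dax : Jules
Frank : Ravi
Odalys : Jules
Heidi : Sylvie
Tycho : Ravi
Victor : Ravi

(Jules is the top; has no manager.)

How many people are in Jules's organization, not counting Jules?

13

Jules directly manages Ravi, Liam, Sylvie, Dax, Odalys. Under Ravi: Victor, Tycho, Frank (3). Under Liam: Omar, Ansel (2). Under Sylvie: Heidi, Dilnoza, Yves (3). Dax has no reports. Odalys has no reports. So Jules's organization is 5 direct reports plus everyone under them: 4 + 3 + 4 + 1 + 1 = 13.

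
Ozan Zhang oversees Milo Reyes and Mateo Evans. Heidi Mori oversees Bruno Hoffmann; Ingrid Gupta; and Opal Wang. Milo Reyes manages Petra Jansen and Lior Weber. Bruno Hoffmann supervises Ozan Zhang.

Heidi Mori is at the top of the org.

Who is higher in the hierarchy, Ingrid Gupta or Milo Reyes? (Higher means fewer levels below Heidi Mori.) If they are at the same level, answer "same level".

Ingrid Gupta

Ingrid Gupta is 1 level below Heidi Mori; Milo Reyes is 3. Ingrid Gupta is higher.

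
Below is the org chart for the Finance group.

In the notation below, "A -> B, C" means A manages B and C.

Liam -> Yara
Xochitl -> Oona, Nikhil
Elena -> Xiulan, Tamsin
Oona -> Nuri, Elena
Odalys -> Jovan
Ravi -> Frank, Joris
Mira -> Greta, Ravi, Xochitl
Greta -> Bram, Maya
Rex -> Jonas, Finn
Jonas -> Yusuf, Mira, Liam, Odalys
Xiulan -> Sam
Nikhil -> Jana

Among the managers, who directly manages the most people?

Jonas

Direct-report counts: Rex has 2; Jonas has 4; Odalys has 1; Liam has 1; Mira has 3; Xochitl has 2; Nikhil has 1; Oona has 2; Elena has 2; Xiulan has 1; Ravi has 2; Greta has 2. The largest is 4, held by Jonas.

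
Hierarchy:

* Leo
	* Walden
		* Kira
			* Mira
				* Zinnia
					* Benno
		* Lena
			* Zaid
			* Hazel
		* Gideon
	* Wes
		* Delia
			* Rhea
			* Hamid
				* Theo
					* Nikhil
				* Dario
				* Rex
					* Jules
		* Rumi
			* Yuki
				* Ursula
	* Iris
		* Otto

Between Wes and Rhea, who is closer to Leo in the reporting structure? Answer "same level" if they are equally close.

Wes

Wes is 1 level below Leo; Rhea is 3. Wes is higher.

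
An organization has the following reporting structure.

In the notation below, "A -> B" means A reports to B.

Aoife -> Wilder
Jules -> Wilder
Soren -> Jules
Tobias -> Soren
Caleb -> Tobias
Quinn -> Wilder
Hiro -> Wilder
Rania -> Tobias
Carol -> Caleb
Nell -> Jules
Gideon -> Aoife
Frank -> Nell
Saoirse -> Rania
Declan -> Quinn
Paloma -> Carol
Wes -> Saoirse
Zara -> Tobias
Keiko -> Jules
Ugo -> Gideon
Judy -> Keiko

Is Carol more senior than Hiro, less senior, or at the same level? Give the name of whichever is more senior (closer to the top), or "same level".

Hiro

Carol is 5 levels below Wilder; Hiro is 1. Hiro is higher.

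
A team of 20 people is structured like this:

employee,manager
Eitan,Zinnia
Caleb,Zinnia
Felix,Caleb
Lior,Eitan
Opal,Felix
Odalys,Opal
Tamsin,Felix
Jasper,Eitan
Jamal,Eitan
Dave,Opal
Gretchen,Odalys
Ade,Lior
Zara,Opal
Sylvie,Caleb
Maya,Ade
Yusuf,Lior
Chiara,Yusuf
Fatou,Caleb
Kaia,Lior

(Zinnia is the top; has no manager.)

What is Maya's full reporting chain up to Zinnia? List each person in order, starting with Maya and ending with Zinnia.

Maya reports to Ade. Ade reports to Lior. Lior reports to Eitan. Eitan reports to Zinnia. Zinnia is at the top.

Maya -> Ade -> Lior -> Eitan -> Zinnia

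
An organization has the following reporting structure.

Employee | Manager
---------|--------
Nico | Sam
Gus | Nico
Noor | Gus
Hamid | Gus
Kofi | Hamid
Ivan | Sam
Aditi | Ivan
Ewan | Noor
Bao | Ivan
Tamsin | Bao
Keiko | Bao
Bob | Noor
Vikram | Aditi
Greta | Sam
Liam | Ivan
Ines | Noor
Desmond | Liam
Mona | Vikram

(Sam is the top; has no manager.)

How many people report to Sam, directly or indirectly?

Sam directly manages Nico, Ivan, Greta. Under Nico: Gus, Hamid, Kofi, Noor, Ines, Bob, Ewan (7). Under Ivan: Liam, Desmond, Bao, Keiko, Tamsin, Aditi, Vikram, Mona (8). Greta has no reports. So Sam's organization is 3 direct reports plus everyone under them: 8 + 9 + 1 = 18.

18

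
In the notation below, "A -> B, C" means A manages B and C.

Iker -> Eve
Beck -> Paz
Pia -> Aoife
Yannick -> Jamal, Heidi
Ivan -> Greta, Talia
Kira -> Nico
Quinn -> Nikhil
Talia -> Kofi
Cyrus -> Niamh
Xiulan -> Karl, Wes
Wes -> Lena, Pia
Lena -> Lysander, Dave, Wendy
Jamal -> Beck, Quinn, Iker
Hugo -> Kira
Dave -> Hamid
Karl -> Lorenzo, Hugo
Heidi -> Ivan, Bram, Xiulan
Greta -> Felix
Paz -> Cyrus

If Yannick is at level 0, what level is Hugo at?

4

Chain from Hugo up to Yannick: Hugo → Karl → Xiulan → Heidi → Yannick. That is 4 steps up, so Hugo is 4 levels below Yannick.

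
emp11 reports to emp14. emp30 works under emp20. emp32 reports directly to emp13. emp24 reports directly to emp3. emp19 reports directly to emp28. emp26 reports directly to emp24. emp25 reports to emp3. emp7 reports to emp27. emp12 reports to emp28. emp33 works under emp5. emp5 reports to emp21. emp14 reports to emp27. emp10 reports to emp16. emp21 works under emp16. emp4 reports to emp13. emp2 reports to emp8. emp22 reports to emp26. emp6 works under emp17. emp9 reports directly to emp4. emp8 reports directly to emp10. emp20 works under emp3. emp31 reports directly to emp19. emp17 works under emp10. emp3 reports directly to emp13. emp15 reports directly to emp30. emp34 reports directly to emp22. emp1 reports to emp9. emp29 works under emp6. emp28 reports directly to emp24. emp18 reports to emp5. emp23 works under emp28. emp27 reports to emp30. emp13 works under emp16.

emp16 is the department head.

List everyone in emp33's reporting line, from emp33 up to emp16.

emp33 reports to emp5. emp5 reports to emp21. emp21 reports to emp16. emp16 is at the top.

emp33 -> emp5 -> emp21 -> emp16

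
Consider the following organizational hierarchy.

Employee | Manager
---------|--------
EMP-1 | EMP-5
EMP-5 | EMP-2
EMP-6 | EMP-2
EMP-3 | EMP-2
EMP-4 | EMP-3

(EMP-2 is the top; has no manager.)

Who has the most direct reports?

Direct-report counts: EMP-2 has 3; EMP-5 has 1; EMP-3 has 1. The largest is 3, held by EMP-2.

EMP-2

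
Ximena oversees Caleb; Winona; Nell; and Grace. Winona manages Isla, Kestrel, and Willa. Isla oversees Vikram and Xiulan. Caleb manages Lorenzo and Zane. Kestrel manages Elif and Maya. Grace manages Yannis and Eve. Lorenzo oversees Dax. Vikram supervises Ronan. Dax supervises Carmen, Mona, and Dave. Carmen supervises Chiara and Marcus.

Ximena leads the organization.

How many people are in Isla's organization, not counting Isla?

3

Isla directly manages Xiulan, Vikram. Xiulan has no reports. Under Vikram: Ronan (1). So Isla's organization is 2 direct reports plus everyone under them: 1 + 2 = 3.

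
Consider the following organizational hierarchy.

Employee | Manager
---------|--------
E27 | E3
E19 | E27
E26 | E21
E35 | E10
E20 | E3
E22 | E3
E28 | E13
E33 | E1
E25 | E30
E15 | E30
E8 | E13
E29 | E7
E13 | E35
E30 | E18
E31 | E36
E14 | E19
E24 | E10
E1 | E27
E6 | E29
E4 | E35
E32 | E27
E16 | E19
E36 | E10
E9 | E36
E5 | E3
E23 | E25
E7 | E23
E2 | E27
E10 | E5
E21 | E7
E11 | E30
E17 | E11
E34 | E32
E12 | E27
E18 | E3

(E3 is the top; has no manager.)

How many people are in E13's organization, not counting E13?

2

E13 directly manages E28, E8. E28 has no reports. E8 has no reports. So E13's organization is 2 direct reports plus everyone under them: 1 + 1 = 2.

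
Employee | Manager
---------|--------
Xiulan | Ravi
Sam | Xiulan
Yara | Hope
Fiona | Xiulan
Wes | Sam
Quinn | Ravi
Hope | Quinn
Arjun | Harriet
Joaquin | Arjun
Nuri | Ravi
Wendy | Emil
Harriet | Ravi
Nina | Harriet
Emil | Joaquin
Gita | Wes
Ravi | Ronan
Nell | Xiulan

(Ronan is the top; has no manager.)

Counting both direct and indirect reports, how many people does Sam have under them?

2

Sam directly manages Wes. Under Wes: Gita (1). That's 2 in total.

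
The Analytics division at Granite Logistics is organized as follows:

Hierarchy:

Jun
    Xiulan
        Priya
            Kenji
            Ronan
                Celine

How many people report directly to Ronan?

Ronan directly manages Celine. That is 1 direct report.

1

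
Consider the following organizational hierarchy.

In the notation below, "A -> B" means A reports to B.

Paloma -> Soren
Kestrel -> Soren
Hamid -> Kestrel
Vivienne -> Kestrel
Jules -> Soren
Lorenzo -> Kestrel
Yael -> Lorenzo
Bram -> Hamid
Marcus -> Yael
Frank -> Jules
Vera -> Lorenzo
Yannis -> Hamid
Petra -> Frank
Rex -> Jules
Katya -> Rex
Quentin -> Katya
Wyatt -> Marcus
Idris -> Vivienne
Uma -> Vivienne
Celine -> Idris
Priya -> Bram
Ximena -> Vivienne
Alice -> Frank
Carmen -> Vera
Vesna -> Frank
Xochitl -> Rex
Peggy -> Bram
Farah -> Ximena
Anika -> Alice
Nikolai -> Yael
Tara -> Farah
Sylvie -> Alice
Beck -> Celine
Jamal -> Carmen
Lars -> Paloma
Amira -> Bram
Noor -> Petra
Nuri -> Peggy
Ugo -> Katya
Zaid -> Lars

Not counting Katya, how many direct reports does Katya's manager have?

1

Katya reports to Rex. Rex's other direct reports are Xochitl — 1 peer.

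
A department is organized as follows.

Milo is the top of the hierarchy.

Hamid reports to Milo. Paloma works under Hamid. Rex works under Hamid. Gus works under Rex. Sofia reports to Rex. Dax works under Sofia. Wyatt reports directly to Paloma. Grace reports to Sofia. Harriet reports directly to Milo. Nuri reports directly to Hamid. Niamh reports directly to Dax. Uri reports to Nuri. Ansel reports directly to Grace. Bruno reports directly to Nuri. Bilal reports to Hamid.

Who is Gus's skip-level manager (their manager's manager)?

Hamid

Gus reports to Rex, and Rex reports to Hamid. So Gus's skip-level manager is Hamid.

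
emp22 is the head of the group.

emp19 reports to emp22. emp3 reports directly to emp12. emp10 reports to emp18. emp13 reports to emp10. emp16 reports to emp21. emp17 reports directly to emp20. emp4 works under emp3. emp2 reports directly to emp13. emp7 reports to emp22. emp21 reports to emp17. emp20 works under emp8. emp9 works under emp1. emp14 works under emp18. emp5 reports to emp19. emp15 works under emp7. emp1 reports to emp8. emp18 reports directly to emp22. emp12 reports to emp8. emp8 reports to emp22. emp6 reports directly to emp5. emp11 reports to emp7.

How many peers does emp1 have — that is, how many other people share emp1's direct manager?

2

emp1 reports to emp8. emp8's other direct reports are emp12, emp20 — 2 peers.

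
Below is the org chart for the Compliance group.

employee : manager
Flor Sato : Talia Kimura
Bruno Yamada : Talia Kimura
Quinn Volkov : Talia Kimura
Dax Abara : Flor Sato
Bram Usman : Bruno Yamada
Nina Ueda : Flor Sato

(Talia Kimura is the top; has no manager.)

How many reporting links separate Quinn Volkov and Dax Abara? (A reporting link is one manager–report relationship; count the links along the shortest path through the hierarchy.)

3

Quinn Volkov is 1 level below Talia Kimura, and Dax Abara is 2 levels below Talia Kimura (their lowest common manager). The shortest path runs up from Quinn Volkov to Talia Kimura and back down to Dax Abara: 1 + 2 = 3 links.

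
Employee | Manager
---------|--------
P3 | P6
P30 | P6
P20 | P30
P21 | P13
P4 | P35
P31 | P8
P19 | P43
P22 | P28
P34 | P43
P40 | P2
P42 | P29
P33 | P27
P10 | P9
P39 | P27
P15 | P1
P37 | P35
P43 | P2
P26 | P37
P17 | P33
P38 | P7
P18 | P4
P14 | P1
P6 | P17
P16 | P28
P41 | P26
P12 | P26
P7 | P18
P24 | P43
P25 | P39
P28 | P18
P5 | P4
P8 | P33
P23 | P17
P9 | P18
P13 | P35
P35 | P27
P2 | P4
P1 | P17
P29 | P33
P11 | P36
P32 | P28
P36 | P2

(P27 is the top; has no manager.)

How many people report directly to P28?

P28 directly manages P16, P22, P32. That is 3 direct reports.

3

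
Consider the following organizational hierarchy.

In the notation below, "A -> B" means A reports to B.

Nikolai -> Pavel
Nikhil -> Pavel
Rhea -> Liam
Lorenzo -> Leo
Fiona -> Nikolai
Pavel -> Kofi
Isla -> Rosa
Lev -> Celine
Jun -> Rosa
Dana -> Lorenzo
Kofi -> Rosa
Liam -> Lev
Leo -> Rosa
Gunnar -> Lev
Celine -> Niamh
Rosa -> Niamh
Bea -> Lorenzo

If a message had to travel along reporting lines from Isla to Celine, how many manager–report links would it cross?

3

Isla is 2 levels below Niamh, and Celine is 1 level below Niamh (their lowest common manager). The shortest path runs up from Isla to Niamh and back down to Celine: 2 + 1 = 3 links.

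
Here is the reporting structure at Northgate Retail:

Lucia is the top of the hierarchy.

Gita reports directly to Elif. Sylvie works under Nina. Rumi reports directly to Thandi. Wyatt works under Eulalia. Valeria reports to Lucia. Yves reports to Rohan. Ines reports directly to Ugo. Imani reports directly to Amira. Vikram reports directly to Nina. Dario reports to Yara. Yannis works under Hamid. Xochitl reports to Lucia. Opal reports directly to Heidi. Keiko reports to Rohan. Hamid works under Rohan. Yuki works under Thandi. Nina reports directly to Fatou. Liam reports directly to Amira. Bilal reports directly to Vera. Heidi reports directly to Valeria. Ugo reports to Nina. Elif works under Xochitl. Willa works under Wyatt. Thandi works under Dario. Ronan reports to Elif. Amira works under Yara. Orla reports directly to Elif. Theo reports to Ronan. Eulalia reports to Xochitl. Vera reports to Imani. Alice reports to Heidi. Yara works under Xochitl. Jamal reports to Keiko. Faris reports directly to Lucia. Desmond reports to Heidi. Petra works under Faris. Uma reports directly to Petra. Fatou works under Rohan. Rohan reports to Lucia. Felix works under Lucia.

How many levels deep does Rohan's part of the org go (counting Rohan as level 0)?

The longest chain under Rohan runs Rohan → Fatou → Nina → Ugo → Ines, which is 4 levels below Rohan.

4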